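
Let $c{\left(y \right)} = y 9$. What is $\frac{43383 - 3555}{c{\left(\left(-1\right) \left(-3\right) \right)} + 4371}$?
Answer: $\frac{6638}{733} \approx 9.0559$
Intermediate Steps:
$c{\left(y \right)} = 9 y$
$\frac{43383 - 3555}{c{\left(\left(-1\right) \left(-3\right) \right)} + 4371} = \frac{43383 - 3555}{9 \left(\left(-1\right) \left(-3\right)\right) + 4371} = \frac{39828}{9 \cdot 3 + 4371} = \frac{39828}{27 + 4371} = \frac{39828}{4398} = 39828 \cdot \frac{1}{4398} = \frac{6638}{733}$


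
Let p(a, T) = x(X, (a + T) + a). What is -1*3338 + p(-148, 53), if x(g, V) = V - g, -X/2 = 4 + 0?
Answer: -3573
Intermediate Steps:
X = -8 (X = -2*(4 + 0) = -2*4 = -8)
p(a, T) = 8 + T + 2*a (p(a, T) = ((a + T) + a) - 1*(-8) = ((T + a) + a) + 8 = (T + 2*a) + 8 = 8 + T + 2*a)
-1*3338 + p(-148, 53) = -1*3338 + (8 + 53 + 2*(-148)) = -3338 + (8 + 53 - 296) = -3338 - 235 = -3573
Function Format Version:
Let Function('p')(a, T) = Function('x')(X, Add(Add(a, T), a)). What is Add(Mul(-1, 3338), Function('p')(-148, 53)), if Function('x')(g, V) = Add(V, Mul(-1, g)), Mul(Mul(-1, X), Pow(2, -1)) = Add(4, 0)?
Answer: -3573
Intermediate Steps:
X = -8 (X = Mul(-2, Add(4, 0)) = Mul(-2, 4) = -8)
Function('p')(a, T) = Add(8, T, Mul(2, a)) (Function('p')(a, T) = Add(Add(Add(a, T), a), Mul(-1, -8)) = Add(Add(Add(T, a), a), 8) = Add(Add(T, Mul(2, a)), 8) = Add(8, T, Mul(2, a)))
Add(Mul(-1, 3338), Function('p')(-148, 53)) = Add(Mul(-1, 3338), Add(8, 53, Mul(2, -148))) = Add(-3338, Add(8, 53, -296)) = Add(-3338, -235) = -3573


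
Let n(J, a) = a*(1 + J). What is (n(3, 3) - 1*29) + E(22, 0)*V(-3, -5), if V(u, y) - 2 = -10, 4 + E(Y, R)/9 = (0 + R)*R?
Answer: 271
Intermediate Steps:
E(Y, R) = -36 + 9*R**2 (E(Y, R) = -36 + 9*((0 + R)*R) = -36 + 9*(R*R) = -36 + 9*R**2)
V(u, y) = -8 (V(u, y) = 2 - 10 = -8)
(n(3, 3) - 1*29) + E(22, 0)*V(-3, -5) = (3*(1 + 3) - 1*29) + (-36 + 9*0**2)*(-8) = (3*4 - 29) + (-36 + 9*0)*(-8) = (12 - 29) + (-36 + 0)*(-8) = -17 - 36*(-8) = -17 + 288 = 271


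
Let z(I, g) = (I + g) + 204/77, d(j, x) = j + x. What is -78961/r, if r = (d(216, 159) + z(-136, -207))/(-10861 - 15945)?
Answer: 81490199791/1334 ≈ 6.1087e+7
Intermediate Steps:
z(I, g) = 204/77 + I + g (z(I, g) = (I + g) + 204*(1/77) = (I + g) + 204/77 = 204/77 + I + g)
r = -1334/1032031 (r = ((216 + 159) + (204/77 - 136 - 207))/(-10861 - 15945) = (375 - 26207/77)/(-26806) = (2668/77)*(-1/26806) = -1334/1032031 ≈ -0.0012926)
-78961/r = -78961/(-1334/1032031) = -78961*(-1032031/1334) = 81490199791/1334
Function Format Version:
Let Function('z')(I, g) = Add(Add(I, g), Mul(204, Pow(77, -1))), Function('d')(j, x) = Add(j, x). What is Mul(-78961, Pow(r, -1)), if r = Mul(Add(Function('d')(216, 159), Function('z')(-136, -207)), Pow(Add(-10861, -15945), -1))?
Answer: Rational(81490199791, 1334) ≈ 6.1087e+7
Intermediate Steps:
Function('z')(I, g) = Add(Rational(204, 77), I, g) (Function('z')(I, g) = Add(Add(I, g), Mul(204, Rational(1, 77))) = Add(Add(I, g), Rational(204, 77)) = Add(Rational(204, 77), I, g))
r = Rational(-1334, 1032031) (r = Mul(Add(Add(216, 159), Add(Rational(204, 77), -136, -207)), Pow(Add(-10861, -15945), -1)) = Mul(Add(375, Rational(-26207, 77)), Pow(-26806, -1)) = Mul(Rational(2668, 77), Rational(-1, 26806)) = Rational(-1334, 1032031) ≈ -0.0012926)
Mul(-78961, Pow(r, -1)) = Mul(-78961, Pow(Rational(-1334, 1032031), -1)) = Mul(-78961, Rational(-1032031, 1334)) = Rational(81490199791, 1334)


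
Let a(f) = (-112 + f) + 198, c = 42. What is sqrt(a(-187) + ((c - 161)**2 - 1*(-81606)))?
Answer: sqrt(95666) ≈ 309.30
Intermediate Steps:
a(f) = 86 + f
sqrt(a(-187) + ((c - 161)**2 - 1*(-81606))) = sqrt((86 - 187) + ((42 - 161)**2 - 1*(-81606))) = sqrt(-101 + ((-119)**2 + 81606)) = sqrt(-101 + (14161 + 81606)) = sqrt(-101 + 95767) = sqrt(95666)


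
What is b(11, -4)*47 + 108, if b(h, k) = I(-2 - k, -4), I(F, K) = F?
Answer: 202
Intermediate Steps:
b(h, k) = -2 - k
b(11, -4)*47 + 108 = (-2 - 1*(-4))*47 + 108 = (-2 + 4)*47 + 108 = 2*47 + 108 = 94 + 108 = 202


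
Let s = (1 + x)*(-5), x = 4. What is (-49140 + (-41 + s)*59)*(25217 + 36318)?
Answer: -3263447190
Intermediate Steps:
s = -25 (s = (1 + 4)*(-5) = 5*(-5) = -25)
(-49140 + (-41 + s)*59)*(25217 + 36318) = (-49140 + (-41 - 25)*59)*(25217 + 36318) = (-49140 - 66*59)*61535 = (-49140 - 3894)*61535 = -53034*61535 = -3263447190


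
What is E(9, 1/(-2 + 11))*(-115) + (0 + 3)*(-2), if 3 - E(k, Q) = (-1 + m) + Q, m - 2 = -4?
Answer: -6149/9 ≈ -683.22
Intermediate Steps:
m = -2 (m = 2 - 4 = -2)
E(k, Q) = 6 - Q (E(k, Q) = 3 - ((-1 - 2) + Q) = 3 - (-3 + Q) = 3 + (3 - Q) = 6 - Q)
E(9, 1/(-2 + 11))*(-115) + (0 + 3)*(-2) = (6 - 1/(-2 + 11))*(-115) + (0 + 3)*(-2) = (6 - 1/9)*(-115) + 3*(-2) = (6 - 1*1/9)*(-115) - 6 = (6 - 1/9)*(-115) - 6 = (53/9)*(-115) - 6 = -6095/9 - 6 = -6149/9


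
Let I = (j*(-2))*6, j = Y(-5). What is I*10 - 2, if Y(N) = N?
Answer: 598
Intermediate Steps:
j = -5
I = 60 (I = -5*(-2)*6 = 10*6 = 60)
I*10 - 2 = 60*10 - 2 = 600 - 2 = 598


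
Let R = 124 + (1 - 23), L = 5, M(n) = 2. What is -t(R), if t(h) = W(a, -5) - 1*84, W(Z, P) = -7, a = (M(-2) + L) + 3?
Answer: 91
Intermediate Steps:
R = 102 (R = 124 - 22 = 102)
a = 10 (a = (2 + 5) + 3 = 7 + 3 = 10)
t(h) = -91 (t(h) = -7 - 1*84 = -7 - 84 = -91)
-t(R) = -1*(-91) = 91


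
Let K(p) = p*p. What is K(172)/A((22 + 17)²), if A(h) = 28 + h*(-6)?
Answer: -14792/4549 ≈ -3.2517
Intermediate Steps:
A(h) = 28 - 6*h
K(p) = p²
K(172)/A((22 + 17)²) = 172²/(28 - 6*(22 + 17)²) = 29584/(28 - 6*39²) = 29584/(28 - 6*1521) = 29584/(28 - 9126) = 29584/(-9098) = 29584*(-1/9098) = -14792/4549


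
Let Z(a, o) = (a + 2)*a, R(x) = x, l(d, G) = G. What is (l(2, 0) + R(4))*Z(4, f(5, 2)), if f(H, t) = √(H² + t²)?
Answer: 96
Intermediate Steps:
Z(a, o) = a*(2 + a) (Z(a, o) = (2 + a)*a = a*(2 + a))
(l(2, 0) + R(4))*Z(4, f(5, 2)) = (0 + 4)*(4*(2 + 4)) = 4*(4*6) = 4*24 = 96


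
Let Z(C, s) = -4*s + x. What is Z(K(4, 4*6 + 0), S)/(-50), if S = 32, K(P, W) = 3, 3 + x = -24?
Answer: 31/10 ≈ 3.1000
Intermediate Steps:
x = -27 (x = -3 - 24 = -27)
Z(C, s) = -27 - 4*s (Z(C, s) = -4*s - 27 = -27 - 4*s)
Z(K(4, 4*6 + 0), S)/(-50) = (-27 - 4*32)/(-50) = (-27 - 128)*(-1/50) = -155*(-1/50) = 31/10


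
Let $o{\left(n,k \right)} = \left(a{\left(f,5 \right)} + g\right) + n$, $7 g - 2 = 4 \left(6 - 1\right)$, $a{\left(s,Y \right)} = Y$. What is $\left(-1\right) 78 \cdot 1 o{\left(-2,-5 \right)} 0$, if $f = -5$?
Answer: $0$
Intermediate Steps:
$g = \frac{22}{7}$ ($g = \frac{2}{7} + \frac{4 \left(6 - 1\right)}{7} = \frac{2}{7} + \frac{4 \cdot 5}{7} = \frac{2}{7} + \frac{1}{7} \cdot 20 = \frac{2}{7} + \frac{20}{7} = \frac{22}{7} \approx 3.1429$)
$o{\left(n,k \right)} = \frac{57}{7} + n$ ($o{\left(n,k \right)} = \left(5 + \frac{22}{7}\right) + n = \frac{57}{7} + n$)
$\left(-1\right) 78 \cdot 1 o{\left(-2,-5 \right)} 0 = \left(-1\right) 78 \cdot 1 \left(\frac{57}{7} - 2\right) 0 = - 78 \cdot 1 \cdot \frac{43}{7} \cdot 0 = - 78 \cdot \frac{43}{7} \cdot 0 = \left(-78\right) 0 = 0$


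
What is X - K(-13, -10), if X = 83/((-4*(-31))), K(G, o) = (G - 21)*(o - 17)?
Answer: -113749/124 ≈ -917.33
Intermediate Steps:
K(G, o) = (-21 + G)*(-17 + o)
X = 83/124 ≈ 0.66935
X - K(-13, -10) = 83/124 - (357 - 21*(-10) - 17*(-13) - 13*(-10)) = 83/124 - (357 + 210 + 221 + 130) = 83/124 - 1*918 = 83/124 - 918 = -113749/124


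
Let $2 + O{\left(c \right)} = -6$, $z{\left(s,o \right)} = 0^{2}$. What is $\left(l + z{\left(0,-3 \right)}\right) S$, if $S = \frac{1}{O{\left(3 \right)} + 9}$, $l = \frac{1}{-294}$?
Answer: $- \frac{1}{294} \approx -0.0034014$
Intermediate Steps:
$z{\left(s,o \right)} = 0$
$l = - \frac{1}{294} \approx -0.0034014$
$O{\left(c \right)} = -8$ ($O{\left(c \right)} = -2 - 6 = -8$)
$S = 1$ ($S = \frac{1}{-8 + 9} = 1^{-1} = 1$)
$\left(l + z{\left(0,-3 \right)}\right) S = \left(- \frac{1}{294} + 0\right) 1 = \left(- \frac{1}{294}\right) 1 = - \frac{1}{294}$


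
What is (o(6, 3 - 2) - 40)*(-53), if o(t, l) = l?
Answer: 2067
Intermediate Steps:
(o(6, 3 - 2) - 40)*(-53) = ((3 - 2) - 40)*(-53) = (1 - 40)*(-53) = -39*(-53) = 2067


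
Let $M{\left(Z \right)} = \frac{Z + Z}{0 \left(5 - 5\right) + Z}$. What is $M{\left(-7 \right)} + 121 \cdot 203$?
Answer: $24565$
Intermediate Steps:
$M{\left(Z \right)} = 2$ ($M{\left(Z \right)} = \frac{2 Z}{0 \cdot 0 + Z} = \frac{2 Z}{0 + Z} = \frac{2 Z}{Z} = 2$)
$M{\left(-7 \right)} + 121 \cdot 203 = 2 + 121 \cdot 203 = 2 + 24563 = 24565$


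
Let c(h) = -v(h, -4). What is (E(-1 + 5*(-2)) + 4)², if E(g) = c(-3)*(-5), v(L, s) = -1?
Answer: 1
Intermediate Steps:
c(h) = 1 (c(h) = -1*(-1) = 1)
E(g) = -5 (E(g) = 1*(-5) = -5)
(E(-1 + 5*(-2)) + 4)² = (-5 + 4)² = (-1)² = 1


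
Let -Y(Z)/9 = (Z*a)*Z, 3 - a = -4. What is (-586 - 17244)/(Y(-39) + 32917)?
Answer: 8915/31453 ≈ 0.28344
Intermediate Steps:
a = 7 (a = 3 - 1*(-4) = 3 + 4 = 7)
Y(Z) = -63*Z² (Y(Z) = -9*Z*7*Z = -9*7*Z*Z = -63*Z²)
(-586 - 17244)/(Y(-39) + 32917) = (-586 - 17244)/(-63*(-39)² + 32917) = -17830/(-63*1521 + 32917) = -17830/(-95823 + 32917) = -17830/(-62906) = -17830*(-1/62906) = 8915/31453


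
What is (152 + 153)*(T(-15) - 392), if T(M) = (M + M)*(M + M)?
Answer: 154940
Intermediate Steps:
T(M) = 4*M² (T(M) = (2*M)*(2*M) = 4*M²)
(152 + 153)*(T(-15) - 392) = (152 + 153)*(4*(-15)² - 392) = 305*(4*225 - 392) = 305*(900 - 392) = 305*508 = 154940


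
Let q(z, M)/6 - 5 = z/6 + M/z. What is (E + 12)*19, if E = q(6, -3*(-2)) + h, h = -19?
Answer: 665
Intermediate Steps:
q(z, M) = 30 + z + 6*M/z (q(z, M) = 30 + 6*(z/6 + M/z) = 30 + (z + 6*M/z) = 30 + z + 6*M/z)
E = 23 (E = (30 + 6 + 6*(-3*(-2))/6) - 19 = (30 + 6 + 6*6*(⅙)) - 19 = (30 + 6 + 6) - 19 = 42 - 19 = 23)
(E + 12)*19 = (23 + 12)*19 = 35*19 = 665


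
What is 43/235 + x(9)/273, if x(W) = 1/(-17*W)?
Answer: 1795832/9815715 ≈ 0.18295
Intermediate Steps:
x(W) = -1/(17*W)
43/235 + x(9)/273 = 43/235 - 1/17/9/273 = 43*(1/235) - 1/17*⅑*(1/273) = 43/235 - 1/153*1/273 = 43/235 - 1/41769 = 1795832/9815715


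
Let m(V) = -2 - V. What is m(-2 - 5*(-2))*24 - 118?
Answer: -358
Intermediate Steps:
m(-2 - 5*(-2))*24 - 118 = (-2 - (-2 - 5*(-2)))*24 - 118 = (-2 - (-2 + 10))*24 - 118 = (-2 - 1*8)*24 - 118 = (-2 - 8)*24 - 118 = -10*24 - 118 = -240 - 118 = -358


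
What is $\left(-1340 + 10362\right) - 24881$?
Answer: $-15859$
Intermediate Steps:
$\left(-1340 + 10362\right) - 24881 = 9022 - 24881 = -15859$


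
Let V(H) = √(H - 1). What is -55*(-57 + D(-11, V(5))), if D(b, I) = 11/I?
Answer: 5665/2 ≈ 2832.5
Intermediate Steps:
V(H) = √(-1 + H)
-55*(-57 + D(-11, V(5))) = -55*(-57 + 11/(√(-1 + 5))) = -55*(-57 + 11/(√4)) = -55*(-57 + 11/2) = -55*(-103/2) = 5665/2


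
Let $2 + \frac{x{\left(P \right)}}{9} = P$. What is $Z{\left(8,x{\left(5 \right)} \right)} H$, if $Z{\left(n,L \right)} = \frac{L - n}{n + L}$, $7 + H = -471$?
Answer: $- \frac{9082}{35} \approx -259.49$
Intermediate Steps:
$H = -478$ ($H = -7 - 471 = -478$)
$x{\left(P \right)} = -18 + 9 P$
$Z{\left(n,L \right)} = \frac{L - n}{L + n}$
$Z{\left(8,x{\left(5 \right)} \right)} H = \frac{\left(-18 + 9 \cdot 5\right) - 8}{\left(-18 + 9 \cdot 5\right) + 8} \left(-478\right) = \frac{\left(-18 + 45\right) - 8}{\left(-18 + 45\right) + 8} \left(-478\right) = \frac{27 - 8}{27 + 8} \left(-478\right) = \frac{1}{35} \cdot 19 \left(-478\right) = \frac{19}{35} \left(-478\right) = - \frac{9082}{35}$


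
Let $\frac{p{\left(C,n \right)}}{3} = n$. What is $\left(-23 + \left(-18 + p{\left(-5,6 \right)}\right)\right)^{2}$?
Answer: $529$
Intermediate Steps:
$p{\left(C,n \right)} = 3 n$
$\left(-23 + \left(-18 + p{\left(-5,6 \right)}\right)\right)^{2} = \left(-23 + \left(-18 + 3 \cdot 6\right)\right)^{2} = \left(-23 + \left(-18 + 18\right)\right)^{2} = \left(-23 + 0\right)^{2} = \left(-23\right)^{2} = 529$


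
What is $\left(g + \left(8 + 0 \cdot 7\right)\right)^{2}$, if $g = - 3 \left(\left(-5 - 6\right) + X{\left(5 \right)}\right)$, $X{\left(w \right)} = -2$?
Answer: $2209$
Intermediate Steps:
$g = 39$ ($g = - 3 \left(\left(-5 - 6\right) - 2\right) = - 3 \left(-11 - 2\right) = \left(-3\right) \left(-13\right) = 39$)
$\left(g + \left(8 + 0 \cdot 7\right)\right)^{2} = \left(39 + \left(8 + 0 \cdot 7\right)\right)^{2} = \left(39 + \left(8 + 0\right)\right)^{2} = \left(39 + 8\right)^{2} = 47^{2} = 2209$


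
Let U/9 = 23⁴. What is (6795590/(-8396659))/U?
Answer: -6795590/21147565060971 ≈ -3.2134e-7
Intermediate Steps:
U = 2518569 (U = 9*23⁴ = 9*279841 = 2518569)
(6795590/(-8396659))/U = (6795590/(-8396659))/2518569 = (6795590*(-1/8396659))*(1/2518569) = -6795590/8396659*1/2518569 = -6795590/21147565060971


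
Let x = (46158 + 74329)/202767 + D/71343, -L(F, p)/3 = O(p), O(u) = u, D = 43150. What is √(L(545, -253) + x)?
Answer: √1963991409329131735570/1607334009 ≈ 27.572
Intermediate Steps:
L(F, p) = -3*p
x = 5781766697/4822002027 (x = (46158 + 74329)/202767 + 43150/71343 = 120487*(1/202767) + 43150*(1/71343) = 120487/202767 + 43150/71343 = 5781766697/4822002027 ≈ 1.1990)
√(L(545, -253) + x) = √(-3*(-253) + 5781766697/4822002027) = √(759 + 5781766697/4822002027) = √(3665681305190/4822002027) = √1963991409329131735570/1607334009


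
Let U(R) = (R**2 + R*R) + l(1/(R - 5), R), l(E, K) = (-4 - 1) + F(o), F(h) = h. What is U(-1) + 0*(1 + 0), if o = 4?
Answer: 1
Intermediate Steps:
l(E, K) = -1 (l(E, K) = (-4 - 1) + 4 = -5 + 4 = -1)
U(R) = -1 + 2*R**2 (U(R) = (R**2 + R*R) - 1 = (R**2 + R**2) - 1 = 2*R**2 - 1 = -1 + 2*R**2)
U(-1) + 0*(1 + 0) = (-1 + 2*(-1)**2) + 0*(1 + 0) = (-1 + 2*1) + 0*1 = (-1 + 2) + 0 = 1 + 0 = 1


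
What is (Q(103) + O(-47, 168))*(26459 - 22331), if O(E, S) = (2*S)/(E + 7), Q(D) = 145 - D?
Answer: 693504/5 ≈ 1.3870e+5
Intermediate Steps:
O(E, S) = 2*S/(7 + E) (O(E, S) = (2*S)/(7 + E) = 2*S/(7 + E))
(Q(103) + O(-47, 168))*(26459 - 22331) = ((145 - 1*103) + 2*168/(7 - 47))*(26459 - 22331) = ((145 - 103) + 2*168/(-40))*4128 = (42 + 2*168*(-1/40))*4128 = (42 - 42/5)*4128 = (168/5)*4128 = 693504/5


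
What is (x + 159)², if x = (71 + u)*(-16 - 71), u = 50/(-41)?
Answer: 58751942544/1681 ≈ 3.4951e+7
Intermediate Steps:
u = -50/41 (u = 50*(-1/41) = -50/41 ≈ -1.2195)
x = -248907/41 (x = (71 - 50/41)*(-16 - 71) = (2861/41)*(-87) = -248907/41 ≈ -6070.9)
(x + 159)² = (-248907/41 + 159)² = (-242388/41)² = 58751942544/1681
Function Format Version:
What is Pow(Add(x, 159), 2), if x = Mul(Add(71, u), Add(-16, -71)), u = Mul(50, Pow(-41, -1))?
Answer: Rational(58751942544, 1681) ≈ 3.4951e+7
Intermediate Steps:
u = Rational(-50, 41) (u = Mul(50, Rational(-1, 41)) = Rational(-50, 41) ≈ -1.2195)
x = Rational(-248907, 41) (x = Mul(Add(71, Rational(-50, 41)), Add(-16, -71)) = Mul(Rational(2861, 41), -87) = Rational(-248907, 41) ≈ -6070.9)
Pow(Add(x, 159), 2) = Pow(Add(Rational(-248907, 41), 159), 2) = Pow(Rational(-242388, 41), 2) = Rational(58751942544, 1681)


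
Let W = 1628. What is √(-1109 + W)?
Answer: √519 ≈ 22.782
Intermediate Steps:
√(-1109 + W) = √(-1109 + 1628) = √519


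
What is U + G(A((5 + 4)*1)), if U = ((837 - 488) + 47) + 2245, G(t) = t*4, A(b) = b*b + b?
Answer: 3001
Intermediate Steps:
A(b) = b + b² (A(b) = b² + b = b + b²)
G(t) = 4*t
U = 2641 (U = (349 + 47) + 2245 = 396 + 2245 = 2641)
U + G(A((5 + 4)*1)) = 2641 + 4*(((5 + 4)*1)*(1 + (5 + 4)*1)) = 2641 + 4*((9*1)*(1 + 9*1)) = 2641 + 4*(9*(1 + 9)) = 2641 + 4*(9*10) = 2641 + 4*90 = 2641 + 360 = 3001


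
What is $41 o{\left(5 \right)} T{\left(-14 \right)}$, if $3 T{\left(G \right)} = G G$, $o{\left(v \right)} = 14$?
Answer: $\frac{112504}{3} \approx 37501.0$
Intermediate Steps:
$T{\left(G \right)} = \frac{G^{2}}{3}$ ($T{\left(G \right)} = \frac{G G}{3} = \frac{G^{2}}{3}$)
$41 o{\left(5 \right)} T{\left(-14 \right)} = 41 \cdot 14 \frac{\left(-14\right)^{2}}{3} = 574 \cdot \frac{1}{3} \cdot 196 = 574 \cdot \frac{196}{3} = \frac{112504}{3}$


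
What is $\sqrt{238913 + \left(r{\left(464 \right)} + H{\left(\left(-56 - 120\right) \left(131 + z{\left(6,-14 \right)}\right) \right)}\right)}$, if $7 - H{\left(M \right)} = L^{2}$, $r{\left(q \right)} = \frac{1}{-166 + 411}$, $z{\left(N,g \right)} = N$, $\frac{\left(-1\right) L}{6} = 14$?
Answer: $\frac{\sqrt{284033405}}{35} \approx 481.52$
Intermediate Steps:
$L = -84$ ($L = \left(-6\right) 14 = -84$)
$r{\left(q \right)} = \frac{1}{245}$
$H{\left(M \right)} = -7049$ ($H{\left(M \right)} = 7 - \left(-84\right)^{2} = 7 - 7056 = -7049$)
$\sqrt{238913 + \left(r{\left(464 \right)} + H{\left(\left(-56 - 120\right) \left(131 + z{\left(6,-14 \right)}\right) \right)}\right)} = \sqrt{238913 + \left(\frac{1}{245} - 7049\right)} = \sqrt{238913 - \frac{1727004}{245}} = \sqrt{\frac{56806681}{245}} = \frac{\sqrt{284033405}}{35}$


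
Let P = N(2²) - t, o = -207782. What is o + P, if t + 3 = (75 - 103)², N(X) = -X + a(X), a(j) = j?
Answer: -208563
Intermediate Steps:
N(X) = 0 (N(X) = -X + X = 0)
t = 781 (t = -3 + (75 - 103)² = -3 + (-28)² = -3 + 784 = 781)
P = -781 (P = 0 - 1*781 = 0 - 781 = -781)
o + P = -207782 - 781 = -208563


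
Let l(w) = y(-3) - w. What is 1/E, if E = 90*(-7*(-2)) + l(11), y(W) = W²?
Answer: 1/1258 ≈ 0.00079491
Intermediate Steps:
l(w) = 9 - w (l(w) = (-3)² - w = 9 - w)
E = 1258 (E = 90*(-7*(-2)) + (9 - 1*11) = 90*14 + (9 - 11) = 1260 - 2 = 1258)
1/E = 1/1258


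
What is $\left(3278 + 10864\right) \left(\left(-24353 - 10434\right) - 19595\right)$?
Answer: $-769070244$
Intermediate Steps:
$\left(3278 + 10864\right) \left(\left(-24353 - 10434\right) - 19595\right) = 14142 \left(-34787 - 19595\right) = 14142 \left(-54382\right) = -769070244$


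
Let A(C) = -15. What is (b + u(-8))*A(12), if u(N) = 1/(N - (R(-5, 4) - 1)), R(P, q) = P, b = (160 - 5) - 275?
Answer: 3615/2 ≈ 1807.5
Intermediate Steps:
b = -120 (b = 155 - 275 = -120)
u(N) = 1/(6 + N) (u(N) = 1/(N - (-5 - 1)) = 1/(N - 1*(-6)) = 1/(N + 6) = 1/(6 + N))
(b + u(-8))*A(12) = (-120 + 1/(6 - 8))*(-15) = (-120 + 1/(-2))*(-15) = (-120 - 1/2)*(-15) = -241/2*(-15) = 3615/2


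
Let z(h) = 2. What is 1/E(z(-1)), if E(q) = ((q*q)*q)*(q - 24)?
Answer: -1/176 ≈ -0.0056818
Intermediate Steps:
E(q) = q³*(-24 + q) (E(q) = (q²*q)*(-24 + q) = q³*(-24 + q))
1/E(z(-1)) = 1/(2³*(-24 + 2)) = 1/(8*(-22)) = 1/(-176) = -1/176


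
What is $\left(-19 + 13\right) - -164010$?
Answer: $164004$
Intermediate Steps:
$\left(-19 + 13\right) - -164010 = -6 + 164010 = 164004$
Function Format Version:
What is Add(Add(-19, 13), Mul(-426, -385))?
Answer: 164004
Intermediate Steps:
Add(Add(-19, 13), Mul(-426, -385)) = Add(-6, 164010) = 164004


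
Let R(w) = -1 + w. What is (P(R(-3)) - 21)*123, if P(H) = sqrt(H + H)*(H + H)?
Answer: -2583 - 1968*I*sqrt(2) ≈ -2583.0 - 2783.2*I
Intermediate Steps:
P(H) = 2*sqrt(2)*H**(3/2) (P(H) = sqrt(2*H)*(2*H) = (sqrt(2)*sqrt(H))*(2*H) = 2*sqrt(2)*H**(3/2))
(P(R(-3)) - 21)*123 = (2*sqrt(2)*(-1 - 3)**(3/2) - 21)*123 = (2*sqrt(2)*(-4)**(3/2) - 21)*123 = (2*sqrt(2)*(-8*I) - 21)*123 = (-16*I*sqrt(2) - 21)*123 = (-21 - 16*I*sqrt(2))*123 = -2583 - 1968*I*sqrt(2)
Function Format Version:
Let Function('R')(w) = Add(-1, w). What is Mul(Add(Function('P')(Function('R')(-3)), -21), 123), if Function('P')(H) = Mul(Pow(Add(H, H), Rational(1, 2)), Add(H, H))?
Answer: Add(-2583, Mul(-1968, I, Pow(2, Rational(1, 2)))) ≈ Add(-2583.0, Mul(-2783.2, I))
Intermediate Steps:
Function('P')(H) = Mul(2, Pow(2, Rational(1, 2)), Pow(H, Rational(3, 2))) (Function('P')(H) = Mul(Pow(Mul(2, H), Rational(1, 2)), Mul(2, H)) = Mul(Mul(Pow(2, Rational(1, 2)), Pow(H, Rational(1, 2))), Mul(2, H)) = Mul(2, Pow(2, Rational(1, 2)), Pow(H, Rational(3, 2))))
Mul(Add(Function('P')(Function('R')(-3)), -21), 123) = Mul(Add(Mul(2, Pow(2, Rational(1, 2)), Pow(Add(-1, -3), Rational(3, 2))), -21), 123) = Mul(Add(Mul(2, Pow(2, Rational(1, 2)), Pow(-4, Rational(3, 2))), -21), 123) = Mul(Add(Mul(2, Pow(2, Rational(1, 2)), Mul(-8, I)), -21), 123) = Mul(Add(Mul(-16, I, Pow(2, Rational(1, 2))), -21), 123) = Mul(Add(-21, Mul(-16, I, Pow(2, Rational(1, 2)))), 123) = Add(-2583, Mul(-1968, I, Pow(2, Rational(1, 2))))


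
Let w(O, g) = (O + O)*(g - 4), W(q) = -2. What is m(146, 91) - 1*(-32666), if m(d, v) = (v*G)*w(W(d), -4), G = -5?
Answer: 18106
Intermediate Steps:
w(O, g) = 2*O*(-4 + g) (w(O, g) = (2*O)*(-4 + g) = 2*O*(-4 + g))
m(d, v) = -160*v (m(d, v) = (v*(-5))*(2*(-2)*(-4 - 4)) = (-5*v)*(2*(-2)*(-8)) = -5*v*32 = -160*v)
m(146, 91) - 1*(-32666) = -160*91 - 1*(-32666) = -14560 + 32666 = 18106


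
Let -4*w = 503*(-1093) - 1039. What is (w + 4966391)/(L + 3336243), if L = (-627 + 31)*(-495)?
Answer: 10208191/7262526 ≈ 1.4056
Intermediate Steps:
L = 295020 (L = -596*(-495) = 295020)
w = 275409/2 (w = -(503*(-1093) - 1039)/4 = -(-549779 - 1039)/4 = -¼*(-550818) = 275409/2 ≈ 1.3770e+5)
(w + 4966391)/(L + 3336243) = (275409/2 + 4966391)/(295020 + 3336243) = (10208191/2)/3631263 = (10208191/2)*(1/3631263) = 10208191/7262526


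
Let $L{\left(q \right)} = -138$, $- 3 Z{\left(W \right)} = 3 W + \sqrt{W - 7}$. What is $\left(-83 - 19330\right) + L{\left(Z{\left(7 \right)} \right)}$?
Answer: $-19551$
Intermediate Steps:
$Z{\left(W \right)} = - W - \frac{\sqrt{-7 + W}}{3}$ ($Z{\left(W \right)} = - \frac{3 W + \sqrt{W - 7}}{3} = - \frac{3 W + \sqrt{-7 + W}}{3} = - \frac{\sqrt{-7 + W} + 3 W}{3} = - W - \frac{\sqrt{-7 + W}}{3}$)
$\left(-83 - 19330\right) + L{\left(Z{\left(7 \right)} \right)} = \left(-83 - 19330\right) - 138 = -19413 - 138 = -19551$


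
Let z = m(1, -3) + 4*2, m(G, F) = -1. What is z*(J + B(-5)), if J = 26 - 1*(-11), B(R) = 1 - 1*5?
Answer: 231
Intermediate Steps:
B(R) = -4 (B(R) = 1 - 5 = -4)
J = 37 (J = 26 + 11 = 37)
z = 7 (z = -1 + 4*2 = -1 + 8 = 7)
z*(J + B(-5)) = 7*(37 - 4) = 7*33 = 231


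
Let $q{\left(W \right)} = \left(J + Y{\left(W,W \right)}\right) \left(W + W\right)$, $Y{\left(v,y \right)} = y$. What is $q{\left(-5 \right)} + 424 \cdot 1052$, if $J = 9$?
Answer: $446008$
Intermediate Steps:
$q{\left(W \right)} = 2 W \left(9 + W\right)$ ($q{\left(W \right)} = \left(9 + W\right) \left(W + W\right) = \left(9 + W\right) 2 W = 2 W \left(9 + W\right)$)
$q{\left(-5 \right)} + 424 \cdot 1052 = 2 \left(-5\right) \left(9 - 5\right) + 424 \cdot 1052 = 2 \left(-5\right) 4 + 446048 = -40 + 446048 = 446008$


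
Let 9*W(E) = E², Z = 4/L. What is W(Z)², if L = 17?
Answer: 256/6765201 ≈ 3.7841e-5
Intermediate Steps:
Z = 4/17 ≈ 0.23529
W(E) = E²/9
W(Z)² = ((4/17)²/9)² = ((⅑)*(16/289))² = (16/2601)² = 256/6765201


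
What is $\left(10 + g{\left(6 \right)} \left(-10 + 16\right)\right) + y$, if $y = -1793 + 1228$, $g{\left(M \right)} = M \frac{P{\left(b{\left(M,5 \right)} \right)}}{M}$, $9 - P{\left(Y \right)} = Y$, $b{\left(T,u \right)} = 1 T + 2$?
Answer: $-549$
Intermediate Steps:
$b{\left(T,u \right)} = 2 + T$ ($b{\left(T,u \right)} = T + 2 = 2 + T$)
$P{\left(Y \right)} = 9 - Y$
$g{\left(M \right)} = 7 - M$ ($g{\left(M \right)} = M \frac{9 - \left(2 + M\right)}{M} = M \frac{7 - M}{M} = 7 - M$)
$y = -565$
$\left(10 + g{\left(6 \right)} \left(-10 + 16\right)\right) + y = \left(10 + \left(7 - 6\right) \left(-10 + 16\right)\right) - 565 = \left(10 + \left(7 - 6\right) 6\right) - 565 = \left(10 + 1 \cdot 6\right) - 565 = \left(10 + 6\right) - 565 = 16 - 565 = -549$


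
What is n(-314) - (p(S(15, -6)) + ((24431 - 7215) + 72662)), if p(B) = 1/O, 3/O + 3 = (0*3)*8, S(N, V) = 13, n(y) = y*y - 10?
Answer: 8709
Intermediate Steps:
n(y) = -10 + y**2 (n(y) = y**2 - 10 = -10 + y**2)
O = -1 (O = 3/(-3 + (0*3)*8) = 3/(-3 + 0*8) = 3/(-3 + 0) = 3/(-3) = 3*(-1/3) = -1)
p(B) = -1 (p(B) = 1/(-1) = -1)
n(-314) - (p(S(15, -6)) + ((24431 - 7215) + 72662)) = (-10 + (-314)**2) - (-1 + ((24431 - 7215) + 72662)) = (-10 + 98596) - (-1 + (17216 + 72662)) = 98586 - (-1 + 89878) = 98586 - 1*89877 = 98586 - 89877 = 8709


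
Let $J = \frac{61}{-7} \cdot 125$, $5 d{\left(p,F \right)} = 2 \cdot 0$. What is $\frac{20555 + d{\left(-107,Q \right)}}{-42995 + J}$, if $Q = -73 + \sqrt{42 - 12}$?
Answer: $- \frac{28777}{61718} \approx -0.46627$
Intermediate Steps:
$Q = -73 + \sqrt{30} \approx -67.523$
$d{\left(p,F \right)} = 0$ ($d{\left(p,F \right)} = \frac{2 \cdot 0}{5} = \frac{1}{5} \cdot 0 = 0$)
$J = - \frac{7625}{7}$ ($J = 61 \left(- \frac{1}{7}\right) 125 = \left(- \frac{61}{7}\right) 125 = - \frac{7625}{7} \approx -1089.3$)
$\frac{20555 + d{\left(-107,Q \right)}}{-42995 + J} = \frac{20555 + 0}{-42995 - \frac{7625}{7}} = \frac{20555}{- \frac{308590}{7}} = 20555 \left(- \frac{7}{308590}\right) = - \frac{28777}{61718}$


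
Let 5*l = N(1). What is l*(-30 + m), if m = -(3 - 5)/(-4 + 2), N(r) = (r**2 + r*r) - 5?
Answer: 93/5 ≈ 18.600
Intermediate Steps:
N(r) = -5 + 2*r**2 (N(r) = (r**2 + r**2) - 5 = 2*r**2 - 5 = -5 + 2*r**2)
l = -3/5 (l = (-5 + 2*1**2)/5 = (-5 + 2*1)/5 = (-5 + 2)/5 = (1/5)*(-3) = -3/5 ≈ -0.60000)
m = -1 (m = -(-2)/(-2) = -(-2)*(-1)/2 = -1*1 = -1)
l*(-30 + m) = -3*(-30 - 1)/5 = -3/5*(-31) = 93/5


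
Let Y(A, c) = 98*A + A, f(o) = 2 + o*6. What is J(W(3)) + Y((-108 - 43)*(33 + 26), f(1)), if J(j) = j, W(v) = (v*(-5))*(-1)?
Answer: -881976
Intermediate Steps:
f(o) = 2 + 6*o
Y(A, c) = 99*A
W(v) = 5*v (W(v) = -5*v*(-1) = 5*v)
J(W(3)) + Y((-108 - 43)*(33 + 26), f(1)) = 5*3 + 99*((-108 - 43)*(33 + 26)) = 15 + 99*(-151*59) = 15 + 99*(-8909) = 15 - 881991 = -881976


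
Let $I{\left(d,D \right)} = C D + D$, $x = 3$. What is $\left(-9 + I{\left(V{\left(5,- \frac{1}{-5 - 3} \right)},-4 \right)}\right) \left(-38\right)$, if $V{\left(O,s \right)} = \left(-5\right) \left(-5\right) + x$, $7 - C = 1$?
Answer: $1406$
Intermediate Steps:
$C = 6$ ($C = 7 - 1 = 6$)
$V{\left(O,s \right)} = 28$ ($V{\left(O,s \right)} = \left(-5\right) \left(-5\right) + 3 = 25 + 3 = 28$)
$I{\left(d,D \right)} = 7 D$ ($I{\left(d,D \right)} = 6 D + D = 7 D$)
$\left(-9 + I{\left(V{\left(5,- \frac{1}{-5 - 3} \right)},-4 \right)}\right) \left(-38\right) = \left(-9 + 7 \left(-4\right)\right) \left(-38\right) = \left(-9 - 28\right) \left(-38\right) = \left(-37\right) \left(-38\right) = 1406$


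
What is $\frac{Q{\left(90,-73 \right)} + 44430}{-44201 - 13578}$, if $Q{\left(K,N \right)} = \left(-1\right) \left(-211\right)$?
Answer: $- \frac{44641}{57779} \approx -0.77262$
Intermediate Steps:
$Q{\left(K,N \right)} = 211$
$\frac{Q{\left(90,-73 \right)} + 44430}{-44201 - 13578} = \frac{211 + 44430}{-44201 - 13578} = \frac{44641}{-57779} = 44641 \left(- \frac{1}{57779}\right) = - \frac{44641}{57779}$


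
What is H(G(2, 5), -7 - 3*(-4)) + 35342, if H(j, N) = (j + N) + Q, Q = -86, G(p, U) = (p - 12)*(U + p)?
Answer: 35191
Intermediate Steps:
G(p, U) = (-12 + p)*(U + p)
H(j, N) = -86 + N + j (H(j, N) = (j + N) - 86 = (N + j) - 86 = -86 + N + j)
H(G(2, 5), -7 - 3*(-4)) + 35342 = (-86 + (-7 - 3*(-4)) + (2**2 - 12*5 - 12*2 + 5*2)) + 35342 = (-86 + (-7 + 12) + (4 - 60 - 24 + 10)) + 35342 = (-86 + 5 - 70) + 35342 = -151 + 35342 = 35191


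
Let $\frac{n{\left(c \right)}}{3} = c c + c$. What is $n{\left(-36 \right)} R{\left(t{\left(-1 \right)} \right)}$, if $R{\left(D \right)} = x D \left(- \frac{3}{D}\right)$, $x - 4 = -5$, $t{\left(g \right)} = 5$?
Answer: $11340$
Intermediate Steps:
$x = -1$ ($x = 4 - 5 = -1$)
$R{\left(D \right)} = 3$ ($R{\left(D \right)} = - D \left(- \frac{3}{D}\right) = 3$)
$n{\left(c \right)} = 3 c + 3 c^{2}$ ($n{\left(c \right)} = 3 \left(c c + c\right) = 3 \left(c^{2} + c\right) = 3 \left(c + c^{2}\right) = 3 c + 3 c^{2}$)
$n{\left(-36 \right)} R{\left(t{\left(-1 \right)} \right)} = 3 \left(-36\right) \left(1 - 36\right) 3 = 3 \left(-36\right) \left(-35\right) 3 = 3780 \cdot 3 = 11340$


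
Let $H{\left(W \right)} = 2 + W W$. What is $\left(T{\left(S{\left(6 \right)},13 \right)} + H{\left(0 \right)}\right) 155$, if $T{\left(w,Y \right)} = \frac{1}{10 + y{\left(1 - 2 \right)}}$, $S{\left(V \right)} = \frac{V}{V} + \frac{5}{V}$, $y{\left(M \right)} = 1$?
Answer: $\frac{3565}{11} \approx 324.09$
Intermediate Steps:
$H{\left(W \right)} = 2 + W^{2}$
$S{\left(V \right)} = 1 + \frac{5}{V}$
$T{\left(w,Y \right)} = \frac{1}{11}$ ($T{\left(w,Y \right)} = \frac{1}{10 + 1} = \frac{1}{11}$)
$\left(T{\left(S{\left(6 \right)},13 \right)} + H{\left(0 \right)}\right) 155 = \left(\frac{1}{11} + \left(2 + 0^{2}\right)\right) 155 = \left(\frac{1}{11} + \left(2 + 0\right)\right) 155 = \left(\frac{1}{11} + 2\right) 155 = \frac{23}{11} \cdot 155 = \frac{3565}{11}$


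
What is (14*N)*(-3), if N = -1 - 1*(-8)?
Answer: -294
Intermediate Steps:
N = 7 (N = -1 + 8 = 7)
(14*N)*(-3) = (14*7)*(-3) = 98*(-3) = -294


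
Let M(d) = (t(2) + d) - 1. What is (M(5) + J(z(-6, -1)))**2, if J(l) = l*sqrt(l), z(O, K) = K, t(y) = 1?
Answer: (5 - I)**2 ≈ 24.0 - 10.0*I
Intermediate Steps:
J(l) = l**(3/2)
M(d) = d (M(d) = (1 + d) - 1 = d)
(M(5) + J(z(-6, -1)))**2 = (5 + (-1)**(3/2))**2 = (5 - I)**2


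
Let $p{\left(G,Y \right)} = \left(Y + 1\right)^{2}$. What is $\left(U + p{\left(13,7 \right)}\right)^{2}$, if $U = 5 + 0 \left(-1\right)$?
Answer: $4761$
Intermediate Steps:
$p{\left(G,Y \right)} = \left(1 + Y\right)^{2}$
$U = 5$ ($U = 5 + 0 = 5$)
$\left(U + p{\left(13,7 \right)}\right)^{2} = \left(5 + \left(1 + 7\right)^{2}\right)^{2} = \left(5 + 8^{2}\right)^{2} = \left(5 + 64\right)^{2} = 69^{2} = 4761$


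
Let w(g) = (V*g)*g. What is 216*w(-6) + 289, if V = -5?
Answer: -38591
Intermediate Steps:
w(g) = -5*g² (w(g) = (-5*g)*g = -5*g²)
216*w(-6) + 289 = 216*(-5*(-6)²) + 289 = 216*(-5*36) + 289 = 216*(-180) + 289 = -38880 + 289 = -38591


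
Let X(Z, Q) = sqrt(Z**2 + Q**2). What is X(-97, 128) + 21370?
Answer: 21370 + sqrt(25793) ≈ 21531.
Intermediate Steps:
X(Z, Q) = sqrt(Q**2 + Z**2)
X(-97, 128) + 21370 = sqrt(128**2 + (-97)**2) + 21370 = sqrt(16384 + 9409) + 21370 = sqrt(25793) + 21370 = 21370 + sqrt(25793)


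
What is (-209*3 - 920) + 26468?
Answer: 24921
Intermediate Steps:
(-209*3 - 920) + 26468 = (-627 - 920) + 26468 = -1547 + 26468 = 24921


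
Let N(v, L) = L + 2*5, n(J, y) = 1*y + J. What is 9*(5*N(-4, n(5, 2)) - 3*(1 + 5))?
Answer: 603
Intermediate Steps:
n(J, y) = J + y (n(J, y) = y + J = J + y)
N(v, L) = 10 + L (N(v, L) = L + 10 = 10 + L)
9*(5*N(-4, n(5, 2)) - 3*(1 + 5)) = 9*(5*(10 + (5 + 2)) - 3*(1 + 5)) = 9*(5*(10 + 7) - 3*6) = 9*(5*17 - 18) = 9*(85 - 18) = 9*67 = 603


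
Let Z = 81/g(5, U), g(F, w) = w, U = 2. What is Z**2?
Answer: 6561/4 ≈ 1640.3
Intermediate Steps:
Z = 81/2 ≈ 40.500
Z**2 = (81/2)**2 = 6561/4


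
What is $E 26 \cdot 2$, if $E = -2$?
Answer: $-104$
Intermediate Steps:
$E 26 \cdot 2 = \left(-2\right) 26 \cdot 2 = \left(-52\right) 2 = -104$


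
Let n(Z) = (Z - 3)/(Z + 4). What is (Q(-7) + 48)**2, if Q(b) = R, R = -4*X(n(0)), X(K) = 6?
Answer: 576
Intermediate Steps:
n(Z) = (-3 + Z)/(4 + Z)
R = -24 (R = -4*6 = -24)
Q(b) = -24
(Q(-7) + 48)**2 = (-24 + 48)**2 = 24**2 = 576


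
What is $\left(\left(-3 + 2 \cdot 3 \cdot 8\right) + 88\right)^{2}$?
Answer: $17689$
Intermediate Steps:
$\left(\left(-3 + 2 \cdot 3 \cdot 8\right) + 88\right)^{2} = \left(\left(-3 + 6 \cdot 8\right) + 88\right)^{2} = \left(\left(-3 + 48\right) + 88\right)^{2} = \left(45 + 88\right)^{2} = 133^{2} = 17689$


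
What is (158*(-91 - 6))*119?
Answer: -1823794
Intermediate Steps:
(158*(-91 - 6))*119 = (158*(-97))*119 = -15326*119 = -1823794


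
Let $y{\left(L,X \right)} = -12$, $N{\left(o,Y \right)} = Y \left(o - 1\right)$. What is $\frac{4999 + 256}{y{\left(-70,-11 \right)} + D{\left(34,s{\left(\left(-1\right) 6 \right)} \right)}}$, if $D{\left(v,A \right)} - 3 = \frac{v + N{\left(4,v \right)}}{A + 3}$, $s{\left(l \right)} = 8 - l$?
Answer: $-5255$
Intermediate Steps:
$N{\left(o,Y \right)} = Y \left(-1 + o\right)$
$D{\left(v,A \right)} = 3 + \frac{4 v}{3 + A}$ ($D{\left(v,A \right)} = 3 + \frac{v + v \left(-1 + 4\right)}{A + 3} = 3 + \frac{v + v 3}{3 + A} = 3 + \frac{v + 3 v}{3 + A} = 3 + \frac{4 v}{3 + A}$)
$\frac{4999 + 256}{y{\left(-70,-11 \right)} + D{\left(34,s{\left(\left(-1\right) 6 \right)} \right)}} = \frac{4999 + 256}{-12 + \frac{9 + 3 \left(8 - \left(-1\right) 6\right) + 4 \cdot 34}{3 + \left(8 - \left(-1\right) 6\right)}} = \frac{5255}{-12 + \frac{9 + 3 \left(8 - -6\right) + 136}{3 + \left(8 - -6\right)}} = \frac{5255}{-12 + \frac{9 + 3 \left(8 + 6\right) + 136}{3 + \left(8 + 6\right)}} = \frac{5255}{-12 + \frac{9 + 3 \cdot 14 + 136}{3 + 14}} = \frac{5255}{-12 + \frac{9 + 42 + 136}{17}} = \frac{5255}{-12 + \frac{1}{17} \cdot 187} = \frac{5255}{-12 + 11} = \frac{5255}{-1} = 5255 \left(-1\right) = -5255$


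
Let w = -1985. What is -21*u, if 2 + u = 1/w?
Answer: 83391/1985 ≈ 42.011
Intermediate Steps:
u = -3971/1985 (u = -2 + 1/(-1985) = -2 - 1/1985 = -3971/1985 ≈ -2.0005)
-21*u = -21*(-3971/1985) = 83391/1985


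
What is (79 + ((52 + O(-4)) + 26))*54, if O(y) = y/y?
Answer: 8532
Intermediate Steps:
O(y) = 1
(79 + ((52 + O(-4)) + 26))*54 = (79 + ((52 + 1) + 26))*54 = (79 + (53 + 26))*54 = (79 + 79)*54 = 158*54 = 8532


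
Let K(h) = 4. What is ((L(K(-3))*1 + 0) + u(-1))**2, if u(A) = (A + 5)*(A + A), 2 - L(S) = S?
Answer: 100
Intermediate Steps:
L(S) = 2 - S
u(A) = 2*A*(5 + A) (u(A) = (5 + A)*(2*A) = 2*A*(5 + A))
((L(K(-3))*1 + 0) + u(-1))**2 = (((2 - 1*4)*1 + 0) + 2*(-1)*(5 - 1))**2 = (((2 - 4)*1 + 0) + 2*(-1)*4)**2 = ((-2*1 + 0) - 8)**2 = ((-2 + 0) - 8)**2 = (-2 - 8)**2 = (-10)**2 = 100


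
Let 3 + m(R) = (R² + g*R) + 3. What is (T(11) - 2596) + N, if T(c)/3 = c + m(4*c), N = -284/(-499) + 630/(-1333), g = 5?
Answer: 2597541337/665167 ≈ 3905.1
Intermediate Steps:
m(R) = R² + 5*R (m(R) = -3 + ((R² + 5*R) + 3) = -3 + (3 + R² + 5*R) = R² + 5*R)
N = 64202/665167 (N = -284*(-1/499) + 630*(-1/1333) = 284/499 - 630/1333 = 64202/665167 ≈ 0.096520)
T(c) = 3*c + 12*c*(5 + 4*c) (T(c) = 3*(c + (4*c)*(5 + 4*c)) = 3*(c + 4*c*(5 + 4*c)) = 3*c + 12*c*(5 + 4*c))
(T(11) - 2596) + N = (3*11*(21 + 16*11) - 2596) + 64202/665167 = (3*11*(21 + 176) - 2596) + 64202/665167 = (3*11*197 - 2596) + 64202/665167 = (6501 - 2596) + 64202/665167 = 3905 + 64202/665167 = 2597541337/665167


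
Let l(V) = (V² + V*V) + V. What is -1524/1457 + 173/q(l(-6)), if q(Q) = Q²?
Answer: -6386483/6346692 ≈ -1.0063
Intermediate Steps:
l(V) = V + 2*V² (l(V) = (V² + V²) + V = 2*V² + V = V + 2*V²)
-1524/1457 + 173/q(l(-6)) = -1524/1457 + 173/((-6*(1 + 2*(-6)))²) = -1524*1/1457 + 173/((-6*(1 - 12))²) = -1524/1457 + 173/((-6*(-11))²) = -1524/1457 + 173/(66²) = -1524/1457 + 173/4356 = -6386483/6346692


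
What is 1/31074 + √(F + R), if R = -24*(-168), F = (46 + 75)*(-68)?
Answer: 1/31074 + 2*I*√1049 ≈ 3.2181e-5 + 64.776*I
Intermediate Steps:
F = -8228 (F = 121*(-68) = -8228)
R = 4032
1/31074 + √(F + R) = 1/31074 + √(-8228 + 4032) = 1/31074 + √(-4196) = 1/31074 + 2*I*√1049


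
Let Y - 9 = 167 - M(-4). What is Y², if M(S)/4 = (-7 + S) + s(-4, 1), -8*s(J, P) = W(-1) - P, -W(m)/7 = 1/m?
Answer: 49729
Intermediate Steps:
W(m) = -7/m
s(J, P) = -7/8 + P/8 (s(J, P) = -(-7/(-1) - P)/8 = -(-7*(-1) - P)/8 = -(7 - P)/8 = -7/8 + P/8)
M(S) = -31 + 4*S (M(S) = 4*((-7 + S) + (-7/8 + (⅛)*1)) = 4*((-7 + S) + (-7/8 + ⅛)) = 4*((-7 + S) - ¾) = 4*(-31/4 + S) = -31 + 4*S)
Y = 223 (Y = 9 + (167 - (-31 + 4*(-4))) = 9 + (167 - (-31 - 16)) = 9 + (167 - 1*(-47)) = 9 + (167 + 47) = 9 + 214 = 223)
Y² = 223² = 49729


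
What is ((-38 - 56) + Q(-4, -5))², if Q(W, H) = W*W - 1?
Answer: 6241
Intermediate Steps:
Q(W, H) = -1 + W² (Q(W, H) = W² - 1 = -1 + W²)
((-38 - 56) + Q(-4, -5))² = ((-38 - 56) + (-1 + (-4)²))² = (-94 + (-1 + 16))² = (-94 + 15)² = (-79)² = 6241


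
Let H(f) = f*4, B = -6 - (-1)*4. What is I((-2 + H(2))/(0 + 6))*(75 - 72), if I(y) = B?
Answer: -6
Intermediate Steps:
B = -2 (B = -6 - 1*(-4) = -6 + 4 = -2)
H(f) = 4*f
I(y) = -2
I((-2 + H(2))/(0 + 6))*(75 - 72) = -2*(75 - 72) = -2*3 = -6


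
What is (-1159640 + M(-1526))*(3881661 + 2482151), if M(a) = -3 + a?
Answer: -7389461216228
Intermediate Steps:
(-1159640 + M(-1526))*(3881661 + 2482151) = (-1159640 + (-3 - 1526))*(3881661 + 2482151) = (-1159640 - 1529)*6363812 = -1161169*6363812 = -7389461216228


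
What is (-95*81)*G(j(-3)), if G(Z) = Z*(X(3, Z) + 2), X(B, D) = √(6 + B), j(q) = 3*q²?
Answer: -1038825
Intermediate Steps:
G(Z) = 5*Z (G(Z) = Z*(√(6 + 3) + 2) = Z*(√9 + 2) = Z*(3 + 2) = Z*5 = 5*Z)
(-95*81)*G(j(-3)) = (-95*81)*(5*(3*(-3)²)) = -38475*3*9 = -38475*27 = -7695*135 = -1038825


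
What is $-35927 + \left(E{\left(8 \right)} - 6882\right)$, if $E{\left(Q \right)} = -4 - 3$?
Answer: $-42816$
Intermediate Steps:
$E{\left(Q \right)} = -7$ ($E{\left(Q \right)} = -4 - 3 = -7$)
$-35927 + \left(E{\left(8 \right)} - 6882\right) = -35927 - 6889 = -42816$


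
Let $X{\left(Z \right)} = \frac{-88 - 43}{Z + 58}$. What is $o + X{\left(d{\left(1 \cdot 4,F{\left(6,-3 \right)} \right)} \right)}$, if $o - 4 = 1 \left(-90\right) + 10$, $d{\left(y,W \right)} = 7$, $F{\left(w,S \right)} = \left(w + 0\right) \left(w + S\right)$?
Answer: $- \frac{5071}{65} \approx -78.015$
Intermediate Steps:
$F{\left(w,S \right)} = w \left(S + w\right)$
$o = -76$ ($o = 4 + \left(1 \left(-90\right) + 10\right) = 4 + \left(-90 + 10\right) = 4 - 80 = -76$)
$X{\left(Z \right)} = - \frac{131}{58 + Z}$
$o + X{\left(d{\left(1 \cdot 4,F{\left(6,-3 \right)} \right)} \right)} = -76 - \frac{131}{58 + 7} = -76 - \frac{131}{65} = - \frac{5071}{65}$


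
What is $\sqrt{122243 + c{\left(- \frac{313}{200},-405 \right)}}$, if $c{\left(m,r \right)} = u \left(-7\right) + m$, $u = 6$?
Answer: $\frac{9 \sqrt{603454}}{20} \approx 349.57$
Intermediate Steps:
$c{\left(m,r \right)} = -42 + m$ ($c{\left(m,r \right)} = 6 \left(-7\right) + m = -42 + m$)
$\sqrt{122243 + c{\left(- \frac{313}{200},-405 \right)}} = \sqrt{122243 - \left(42 + \frac{313}{200}\right)} = \sqrt{122243 - \frac{8713}{200}} = \sqrt{\frac{24439887}{200}} = \frac{9 \sqrt{603454}}{20}$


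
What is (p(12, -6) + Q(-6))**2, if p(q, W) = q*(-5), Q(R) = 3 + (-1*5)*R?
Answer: 729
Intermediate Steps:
Q(R) = 3 - 5*R
p(q, W) = -5*q
(p(12, -6) + Q(-6))**2 = (-5*12 + (3 - 5*(-6)))**2 = (-60 + (3 + 30))**2 = (-60 + 33)**2 = (-27)**2 = 729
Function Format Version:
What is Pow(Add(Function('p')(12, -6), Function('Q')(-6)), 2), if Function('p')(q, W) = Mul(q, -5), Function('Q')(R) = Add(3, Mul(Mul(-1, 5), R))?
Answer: 729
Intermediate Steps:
Function('Q')(R) = Add(3, Mul(-5, R))
Function('p')(q, W) = Mul(-5, q)
Pow(Add(Function('p')(12, -6), Function('Q')(-6)), 2) = Pow(Add(Mul(-5, 12), Add(3, Mul(-5, -6))), 2) = Pow(Add(-60, Add(3, 30)), 2) = Pow(Add(-60, 33), 2) = Pow(-27, 2) = 729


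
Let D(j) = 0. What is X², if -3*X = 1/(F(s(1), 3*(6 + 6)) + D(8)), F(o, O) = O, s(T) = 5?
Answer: 1/11664 ≈ 8.5734e-5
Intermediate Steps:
X = -1/108 (X = -1/(3*(3*(6 + 6) + 0)) = -1/(3*(3*12 + 0)) = -1/(3*(36 + 0)) = -⅓/36 = -⅓*1/36 = -1/108 ≈ -0.0092593)
X² = (-1/108)² = 1/11664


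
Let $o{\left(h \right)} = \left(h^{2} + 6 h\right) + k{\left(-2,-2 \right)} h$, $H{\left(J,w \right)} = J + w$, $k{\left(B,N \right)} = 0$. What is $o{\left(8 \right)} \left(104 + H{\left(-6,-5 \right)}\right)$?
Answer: $10416$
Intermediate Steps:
$o{\left(h \right)} = h^{2} + 6 h$ ($o{\left(h \right)} = \left(h^{2} + 6 h\right) + 0 h = \left(h^{2} + 6 h\right) + 0 = h^{2} + 6 h$)
$o{\left(8 \right)} \left(104 + H{\left(-6,-5 \right)}\right) = 8 \left(6 + 8\right) \left(104 - 11\right) = 8 \cdot 14 \left(104 - 11\right) = 112 \cdot 93 = 10416$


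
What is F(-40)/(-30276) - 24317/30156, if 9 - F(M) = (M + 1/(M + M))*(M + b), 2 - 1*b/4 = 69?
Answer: -6989557/17490480 ≈ -0.39962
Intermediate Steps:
b = -268 (b = 8 - 4*69 = 8 - 276 = -268)
F(M) = 9 - (-268 + M)*(M + 1/(2*M)) (F(M) = 9 - (M + 1/(M + M))*(M - 268) = 9 - (M + 1/(2*M))*(-268 + M) = 9 - (-268 + M)*(M + 1/(2*M)))
F(-40)/(-30276) - 24317/30156 = (17/2 - 1*(-40)**2 + 134/(-40) + 268*(-40))/(-30276) - 24317/30156 = (17/2 - 1*1600 + 134*(-1/40) - 10720)*(-1/30276) - 24317*1/30156 = (17/2 - 1600 - 67/20 - 10720)*(-1/30276) - 24317/30156 = -246297/20*(-1/30276) - 24317/30156 = 2831/6960 - 24317/30156 = -6989557/17490480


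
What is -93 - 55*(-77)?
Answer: 4142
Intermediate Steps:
-93 - 55*(-77) = -93 + 4235 = 4142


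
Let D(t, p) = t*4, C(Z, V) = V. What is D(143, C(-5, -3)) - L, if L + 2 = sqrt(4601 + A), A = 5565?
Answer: 574 - sqrt(10166) ≈ 473.17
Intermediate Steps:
D(t, p) = 4*t
L = -2 + sqrt(10166) (L = -2 + sqrt(4601 + 5565) = -2 + sqrt(10166) ≈ 98.827)
D(143, C(-5, -3)) - L = 4*143 - (-2 + sqrt(10166)) = 572 + (2 - sqrt(10166)) = 574 - sqrt(10166)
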